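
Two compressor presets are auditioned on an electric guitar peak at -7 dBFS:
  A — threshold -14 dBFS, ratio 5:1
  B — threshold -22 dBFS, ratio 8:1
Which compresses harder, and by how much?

B, by 7.525 dB

A: overshoot 7 dB → output overshoot 1.4 dB → GR 5.6 dB.
B: overshoot 15 dB → output overshoot 1.875 dB → GR 13.125 dB.
B reduces 7.525 dB more.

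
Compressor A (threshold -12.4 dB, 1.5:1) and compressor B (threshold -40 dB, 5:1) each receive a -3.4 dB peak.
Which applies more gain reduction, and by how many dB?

A: overshoot 9 dB → output overshoot 6 dB → GR 3 dB.
B: overshoot 36.6 dB → output overshoot 7.32 dB → GR 29.28 dB.
Difference: 26.28 dB in favour of B.

B, by 26.28 dB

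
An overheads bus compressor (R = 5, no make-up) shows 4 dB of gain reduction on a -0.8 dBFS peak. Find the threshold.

Input is 5 dB above T (since output overshoot × R = input overshoot: (-4.8 − T)·5 = -0.8 − T gives T = -5.8 dBFS).
Check: -5.8 + (-0.8 − (-5.8))/5 = -5.8 + 1 = -4.8 dBFS. ✓

-5.8 dBFS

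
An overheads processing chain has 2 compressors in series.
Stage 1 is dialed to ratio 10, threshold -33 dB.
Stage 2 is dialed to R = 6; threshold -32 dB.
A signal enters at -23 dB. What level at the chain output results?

-32 dB

Stage 1: overshoot 10 dB → 10/10 = 1 dB → -32 dB.
Stage 2: below threshold (-32 ≤ -32); passes unchanged; output -32 dB.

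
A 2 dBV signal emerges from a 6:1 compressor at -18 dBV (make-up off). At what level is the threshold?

-22 dBV

Let T be the threshold. Output overshoot = (input overshoot)/R, so -18 − T = (2 − T)/6.
6·(-18 − T) = 2 − T → 5·T = -108 − 2 = -110.
T = -110/5 = -22 dBV.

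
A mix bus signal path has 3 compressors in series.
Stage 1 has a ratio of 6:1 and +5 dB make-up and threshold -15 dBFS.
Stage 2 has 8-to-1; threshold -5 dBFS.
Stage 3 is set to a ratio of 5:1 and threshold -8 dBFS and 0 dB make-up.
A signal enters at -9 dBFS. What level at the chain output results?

Stage 1: overshoot 6 dB → 6/6 = 1 dB → -14 dBFS; +5 dB make-up → -9 dBFS.
Stage 2: -9 dBFS ≤ -5 dBFS, so stage 2 doesn't engage; output -9 dBFS.
Stage 3: below threshold (-9 ≤ -8); passes unchanged; output -9 dBFS.

-9 dBFS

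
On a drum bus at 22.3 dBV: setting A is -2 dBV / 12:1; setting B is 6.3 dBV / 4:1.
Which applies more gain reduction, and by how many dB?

A, by 10.275 dB

A: GR = 24.3 − 24.3/12 = 22.275 dB.
B: GR = 16 − 16/4 = 12 dB.
A reduces 10.275 dB more.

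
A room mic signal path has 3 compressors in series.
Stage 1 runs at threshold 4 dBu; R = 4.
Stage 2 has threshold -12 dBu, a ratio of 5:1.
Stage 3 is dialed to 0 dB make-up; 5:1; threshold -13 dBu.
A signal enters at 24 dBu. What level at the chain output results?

-11.96 dBu

Stage 1: 24 dBu is 20 dB over 4 dBu; at 4:1 that becomes 5 dB over, giving 9 dBu.
Stage 2: 21 dB above -12 dBu, reduced 5:1 to 4.2 dB above → -7.8 dBu.
Stage 3: overshoot 5.2 dB → 5.2/5 = 1.04 dB → -11.96 dBu.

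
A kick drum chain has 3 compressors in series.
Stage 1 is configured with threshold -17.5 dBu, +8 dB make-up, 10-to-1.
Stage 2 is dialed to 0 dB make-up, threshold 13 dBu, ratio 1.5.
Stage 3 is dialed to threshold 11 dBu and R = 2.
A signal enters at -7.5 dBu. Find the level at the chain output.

Stage 1: overshoot 10 dB → 10/10 = 1 dB → -16.5 dBu; +8 dB make-up → -8.5 dBu.
Stage 2: -8.5 dBu ≤ 13 dBu, so stage 2 doesn't engage; output -8.5 dBu.
Stage 3: below threshold (-8.5 ≤ 11); passes unchanged; output -8.5 dBu.

-8.5 dBu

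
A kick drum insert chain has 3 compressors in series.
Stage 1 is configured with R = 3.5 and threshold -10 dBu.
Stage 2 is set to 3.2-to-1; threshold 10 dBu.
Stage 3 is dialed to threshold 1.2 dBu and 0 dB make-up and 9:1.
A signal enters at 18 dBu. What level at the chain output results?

-2 dBu

Stage 1: overshoot 28 dB → 28/3.5 = 8 dB → -2 dBu.
Stage 2: -2 dBu is at or below the 10 dBu threshold — no compression; output -2 dBu.
Stage 3: below threshold (-2 ≤ 1.2); passes unchanged; output -2 dBu.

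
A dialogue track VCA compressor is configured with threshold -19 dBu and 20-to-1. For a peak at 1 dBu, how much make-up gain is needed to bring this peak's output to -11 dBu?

7 dB

The peak compresses to -19 + 20/20 = -18 dBu.
To reach -11 dBu requires -11 − (-18) = 7 dB of make-up.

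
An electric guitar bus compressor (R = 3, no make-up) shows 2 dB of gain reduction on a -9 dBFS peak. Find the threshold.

-12 dBFS

Let T be the threshold. Output overshoot = (input overshoot)/R, so -11 − T = (-9 − T)/3.
3·(-11 − T) = -9 − T → 2·T = -33 − (-9) = -24.
T = -24/2 = -12 dBFS.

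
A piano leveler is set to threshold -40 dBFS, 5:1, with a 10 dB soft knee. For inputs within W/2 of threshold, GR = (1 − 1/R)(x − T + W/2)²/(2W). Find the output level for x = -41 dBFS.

x − T + W/2 = -41 − (-40) + 5 = 4.
GR = (1 − 1/5) × 4² / 20 = 0.8 × 16 / 20 = 0.64 dB.
Output = -41 − 0.64 = -41.64 dBFS.

-41.64 dBFS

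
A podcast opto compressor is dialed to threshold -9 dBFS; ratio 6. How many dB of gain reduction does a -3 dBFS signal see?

5 dB

Overshoot = -3 − (-9) = 6 dB.
At 6:1, output sits 6/6 = 1 dB above threshold.
Gain reduction = 6 − 1 = 5 dB.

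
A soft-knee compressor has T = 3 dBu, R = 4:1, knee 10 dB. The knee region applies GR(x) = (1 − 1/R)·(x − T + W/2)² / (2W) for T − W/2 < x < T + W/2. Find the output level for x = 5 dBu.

3.1625 dBu

x − T + W/2 = 5 − 3 + 5 = 7.
GR = (1 − 1/4) × 7² / 20 = 0.75 × 49 / 20 = 1.8375 dB.
Output = 5 − 1.8375 = 3.1625 dBu.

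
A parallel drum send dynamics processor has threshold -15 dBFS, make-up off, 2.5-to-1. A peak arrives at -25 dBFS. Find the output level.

-25 dBFS

-25 dBFS is 10 dB below the -15 dBFS threshold, so no gain reduction is applied.
Output = input = -25 dBFS.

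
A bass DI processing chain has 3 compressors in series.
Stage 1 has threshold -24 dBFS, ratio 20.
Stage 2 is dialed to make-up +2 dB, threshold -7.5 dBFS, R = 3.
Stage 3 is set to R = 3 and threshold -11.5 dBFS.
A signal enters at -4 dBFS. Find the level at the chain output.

-21 dBFS

Stage 1: 20 dB above -24 dBFS, reduced 20:1 to 1 dB above → -23 dBFS.
Stage 2: below threshold (-23 ≤ -7.5); passes unchanged; make-up brings it to -21 dBFS.
Stage 3: -21 dBFS is at or below the -11.5 dBFS threshold — no compression; output -21 dBFS.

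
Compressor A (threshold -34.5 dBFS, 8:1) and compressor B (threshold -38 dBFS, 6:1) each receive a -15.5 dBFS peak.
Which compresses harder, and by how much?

B, by 2.125 dB

A: GR = 19 − 19/8 = 16.625 dB.
B: GR = 22.5 − 22.5/6 = 18.75 dB.
B reduces 2.125 dB more.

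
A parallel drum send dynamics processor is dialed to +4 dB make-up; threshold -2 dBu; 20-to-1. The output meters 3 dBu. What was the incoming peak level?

Before make-up, the level was 3 − 4 = -1 dBu.
Post-compression overshoot = -1 − (-2) = 1 dB.
Input overshoot = R × output overshoot = 20 dB → input = -2 + 20 = 18 dBu.

18 dBu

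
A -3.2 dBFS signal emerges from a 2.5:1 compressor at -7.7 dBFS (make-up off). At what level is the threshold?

Input is 7.5 dB above T (since output overshoot × R = input overshoot: (-7.7 − T)·2.5 = -3.2 − T gives T = -10.7 dBFS).
Check: -10.7 + (-3.2 − (-10.7))/2.5 = -10.7 + 3 = -7.7 dBFS. ✓

-10.7 dBFS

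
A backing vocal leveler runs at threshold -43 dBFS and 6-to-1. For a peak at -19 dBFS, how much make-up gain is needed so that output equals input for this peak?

20 dB

Without make-up, output = threshold + overshoot/6 = -43 + 4 = -39 dBFS.
Gap to target: 20 dB.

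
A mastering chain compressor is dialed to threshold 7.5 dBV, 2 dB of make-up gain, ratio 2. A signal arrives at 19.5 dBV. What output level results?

The input is 12 dB above the 7.5 dBV threshold.
The 12 dB excess becomes 6 dB after 2:1 reduction.
That puts the output at 13.5 dBV; make-up adds 2 dB, giving 15.5 dBV.

15.5 dBV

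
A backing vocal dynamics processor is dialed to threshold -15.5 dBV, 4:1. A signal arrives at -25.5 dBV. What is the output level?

-25.5 dBV

-25.5 dBV is 10 dB below the -15.5 dBV threshold, so no gain reduction is applied.
Output = input = -25.5 dBV.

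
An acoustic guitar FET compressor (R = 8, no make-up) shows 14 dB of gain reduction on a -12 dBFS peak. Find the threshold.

-28 dBFS

Let T be the threshold. Output overshoot = (input overshoot)/R, so -26 − T = (-12 − T)/8.
8·(-26 − T) = -12 − T → 7·T = -208 − (-12) = -196.
T = -196/7 = -28 dBFS.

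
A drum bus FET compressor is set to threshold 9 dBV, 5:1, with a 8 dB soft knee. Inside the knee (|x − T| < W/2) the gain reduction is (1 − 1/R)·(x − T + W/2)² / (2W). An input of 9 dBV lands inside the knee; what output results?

x − T + W/2 = 9 − 9 + 4 = 4.
GR = (1 − 1/5) × 4² / 16 = 0.8 × 16 / 16 = 0.8 dB.
Output = 9 − 0.8 = 8.2 dBV.

8.2 dBV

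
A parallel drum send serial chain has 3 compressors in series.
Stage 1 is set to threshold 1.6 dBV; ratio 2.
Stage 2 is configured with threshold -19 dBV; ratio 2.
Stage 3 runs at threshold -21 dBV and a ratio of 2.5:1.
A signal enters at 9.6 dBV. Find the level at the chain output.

-15.28 dBV

Stage 1: 9.6 dBV is 8 dB over 1.6 dBV; at 2:1 that becomes 4 dB over, giving 5.6 dBV.
Stage 2: 24.6 dB above -19 dBV, reduced 2:1 to 12.3 dB above → -6.7 dBV.
Stage 3: 14.3 dB above -21 dBV, reduced 2.5:1 to 5.72 dB above → -15.28 dBV.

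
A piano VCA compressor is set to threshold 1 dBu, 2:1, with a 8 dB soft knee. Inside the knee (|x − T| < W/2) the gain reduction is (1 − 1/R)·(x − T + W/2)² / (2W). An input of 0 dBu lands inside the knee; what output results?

x − T + W/2 = 0 − 1 + 4 = 3.
GR = (1 − 1/2) × 3² / 16 = 0.5 × 9 / 16 = 0.28125 dB.
Output = 0 − 0.28125 = -0.28125 dBu.

-0.28125 dBu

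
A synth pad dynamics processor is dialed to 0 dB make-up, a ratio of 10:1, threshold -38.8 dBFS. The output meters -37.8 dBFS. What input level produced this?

-28.8 dBFS

That's 1 dB above the -38.8 dBFS threshold.
Undo the ratio: input overshoot = 1 × 10 = 10 dB, giving input = -28.8 dBFS.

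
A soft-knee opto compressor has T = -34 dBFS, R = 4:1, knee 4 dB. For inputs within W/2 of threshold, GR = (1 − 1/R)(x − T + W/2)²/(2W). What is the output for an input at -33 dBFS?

x − T + W/2 = -33 − (-34) + 2 = 3.
GR = (1 − 1/4) × 3² / 8 = 0.75 × 9 / 8 = 0.84375 dB.
Output = -33 − 0.84375 = -33.84375 dBFS.

-33.84375 dBFS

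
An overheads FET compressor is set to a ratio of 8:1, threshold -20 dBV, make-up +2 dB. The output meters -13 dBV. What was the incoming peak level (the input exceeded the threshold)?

Remove make-up: -13 − 2 = -15 dBV.
Post-compression overshoot = -15 − (-20) = 5 dB.
Before 8:1 compression the overshoot was 5 × 8 = 40 dB, so input = -20 + 40 = 20 dBV.

20 dBV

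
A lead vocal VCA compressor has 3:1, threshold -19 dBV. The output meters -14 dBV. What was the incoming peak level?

The compressed level sits -14 − (-19) = 5 dB over threshold.
Before 3:1 compression the overshoot was 5 × 3 = 15 dB, so input = -19 + 15 = -4 dBV.

-4 dBV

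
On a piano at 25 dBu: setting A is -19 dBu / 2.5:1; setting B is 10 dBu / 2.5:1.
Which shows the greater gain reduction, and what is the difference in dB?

A, by 17.4 dB

A: overshoot 44 dB → output overshoot 17.6 dB → GR 26.4 dB.
B: overshoot 15 dB → output overshoot 6 dB → GR 9 dB.
A applies 17.4 dB more gain reduction.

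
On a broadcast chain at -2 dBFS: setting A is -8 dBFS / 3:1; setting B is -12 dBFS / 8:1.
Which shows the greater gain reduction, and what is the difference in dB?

B, by 4.75 dB

A: GR = 6 − 6/3 = 4 dB.
B: GR = 10 − 10/8 = 8.75 dB.
B reduces 4.75 dB more.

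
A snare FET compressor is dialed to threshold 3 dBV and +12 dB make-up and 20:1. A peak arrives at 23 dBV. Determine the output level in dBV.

16 dBV

23 dBV sits 20 dB over threshold.
At 20:1 the overshoot is divided by 20, leaving 1 dB above threshold.
That puts the output at 4 dBV; make-up adds 12 dB, giving 16 dBV.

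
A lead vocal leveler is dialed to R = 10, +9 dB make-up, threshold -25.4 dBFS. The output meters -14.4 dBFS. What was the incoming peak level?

Before make-up, the level was -14.4 − 9 = -23.4 dBFS.
That's 2 dB above the -25.4 dBFS threshold.
Input overshoot = R × output overshoot = 20 dB → input = -25.4 + 20 = -5.4 dBFS.

-5.4 dBFS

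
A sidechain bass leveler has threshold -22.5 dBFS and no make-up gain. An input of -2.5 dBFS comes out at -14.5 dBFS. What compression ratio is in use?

Input overshoot = -2.5 − (-22.5) = 20 dB; output overshoot = -14.5 − (-22.5) = 8 dB.
Ratio = 20 / 8 = 2.5.

2.5:1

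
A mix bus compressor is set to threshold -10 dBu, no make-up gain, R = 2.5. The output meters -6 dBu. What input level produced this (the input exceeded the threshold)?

0 dBu

That's 4 dB above the -10 dBu threshold.
Undo the ratio: input overshoot = 4 × 2.5 = 10 dB, giving input = 0 dBu.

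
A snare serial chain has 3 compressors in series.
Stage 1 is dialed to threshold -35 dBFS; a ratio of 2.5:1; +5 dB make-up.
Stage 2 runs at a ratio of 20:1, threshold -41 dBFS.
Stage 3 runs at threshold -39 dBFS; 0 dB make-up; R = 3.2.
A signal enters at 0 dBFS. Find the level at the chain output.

Stage 1: 0 dBFS is 35 dB over -35 dBFS; at 2.5:1 that becomes 14 dB over, giving -21 dBFS; +5 dB make-up → -16 dBFS.
Stage 2: overshoot 25 dB → 25/20 = 1.25 dB → -39.75 dBFS.
Stage 3: -39.75 dBFS ≤ -39 dBFS, so stage 3 doesn't engage; output -39.75 dBFS.

-39.75 dBFS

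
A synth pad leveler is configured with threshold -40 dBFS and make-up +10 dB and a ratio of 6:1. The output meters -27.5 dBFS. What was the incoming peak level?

Stripping the +10 dB make-up gives -37.5 dBFS at the gain stage.
The compressed level sits -37.5 − (-40) = 2.5 dB over threshold.
Input overshoot = R × output overshoot = 15 dB → input = -40 + 15 = -25 dBFS.

-25 dBFS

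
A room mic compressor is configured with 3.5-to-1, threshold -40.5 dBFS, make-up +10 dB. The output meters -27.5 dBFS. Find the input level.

-30 dBFS

Before make-up, the level was -27.5 − 10 = -37.5 dBFS.
That's 3 dB above the -40.5 dBFS threshold.
Before 3.5:1 compression the overshoot was 3 × 3.5 = 10.5 dB, so input = -40.5 + 10.5 = -30 dBFS.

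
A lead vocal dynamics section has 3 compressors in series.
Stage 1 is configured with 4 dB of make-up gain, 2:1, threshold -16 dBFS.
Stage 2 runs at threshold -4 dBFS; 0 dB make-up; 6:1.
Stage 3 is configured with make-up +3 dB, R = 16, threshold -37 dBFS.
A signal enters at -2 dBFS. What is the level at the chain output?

Stage 1: overshoot 14 dB → 14/2 = 7 dB → -9 dBFS; +4 dB make-up → -5 dBFS.
Stage 2: -5 dBFS ≤ -4 dBFS, so stage 2 doesn't engage; output -5 dBFS.
Stage 3: -5 dBFS is 32 dB over -37 dBFS; at 16:1 that becomes 2 dB over, giving -35 dBFS; +3 dB make-up → -32 dBFS.

-32 dBFS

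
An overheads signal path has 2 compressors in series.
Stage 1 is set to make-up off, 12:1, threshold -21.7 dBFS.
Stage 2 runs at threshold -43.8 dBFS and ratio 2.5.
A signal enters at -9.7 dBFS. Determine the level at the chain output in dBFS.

Stage 1: 12 dB above -21.7 dBFS, reduced 12:1 to 1 dB above → -20.7 dBFS.
Stage 2: 23.1 dB above -43.8 dBFS, reduced 2.5:1 to 9.24 dB above → -34.56 dBFS.

-34.56 dBFS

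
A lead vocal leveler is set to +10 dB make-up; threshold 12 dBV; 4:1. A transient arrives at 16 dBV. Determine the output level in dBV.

23 dBV

The input is 4 dB above the 12 dBV threshold.
At 4:1 the overshoot is divided by 4, leaving 1 dB above threshold.
Output = 12 + 1 = 13 dBV; make-up adds 10 dB, giving 23 dBV.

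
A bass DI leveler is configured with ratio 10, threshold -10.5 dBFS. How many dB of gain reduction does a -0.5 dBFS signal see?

9 dB

The signal is 10 dB above threshold.
A 10:1 ratio leaves 1 dB of that excess.
Gain reduction = 10 − 1 = 9 dB.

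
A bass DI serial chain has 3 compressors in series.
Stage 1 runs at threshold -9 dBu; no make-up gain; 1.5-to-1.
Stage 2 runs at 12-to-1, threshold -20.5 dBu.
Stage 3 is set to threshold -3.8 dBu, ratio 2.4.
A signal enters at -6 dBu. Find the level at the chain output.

Stage 1: -6 dBu is 3 dB over -9 dBu; at 1.5:1 that becomes 2 dB over, giving -7 dBu.
Stage 2: 13.5 dB above -20.5 dBu, reduced 12:1 to 1.125 dB above → -19.375 dBu.
Stage 3: -19.375 dBu ≤ -3.8 dBu, so stage 3 doesn't engage; output -19.375 dBu.

-19.375 dBu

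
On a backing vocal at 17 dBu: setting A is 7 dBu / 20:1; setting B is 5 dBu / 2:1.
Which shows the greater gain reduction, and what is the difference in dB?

A: 10 dB over, compressed to 0.5 dB over, so 9.5 dB of GR.
B: 12 dB over, compressed to 6 dB over, so 6 dB of GR.
Difference: 3.5 dB in favour of A.

A, by 3.5 dB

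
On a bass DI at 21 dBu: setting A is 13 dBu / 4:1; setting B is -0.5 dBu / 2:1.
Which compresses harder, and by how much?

B, by 4.75 dB

A: GR = 8 − 8/4 = 6 dB.
B: GR = 21.5 − 21.5/2 = 10.75 dB.
Difference: 4.75 dB in favour of B.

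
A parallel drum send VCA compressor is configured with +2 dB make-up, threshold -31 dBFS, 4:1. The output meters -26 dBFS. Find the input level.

-19 dBFS

Before make-up, the level was -26 − 2 = -28 dBFS.
That's 3 dB above the -31 dBFS threshold.
Before 4:1 compression the overshoot was 3 × 4 = 12 dB, so input = -31 + 12 = -19 dBFS.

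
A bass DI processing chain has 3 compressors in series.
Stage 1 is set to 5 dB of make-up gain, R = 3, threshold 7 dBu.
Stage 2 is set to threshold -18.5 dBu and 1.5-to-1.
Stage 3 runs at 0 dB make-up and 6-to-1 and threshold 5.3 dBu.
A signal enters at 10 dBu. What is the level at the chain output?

Stage 1: 10 dBu is 3 dB over 7 dBu; at 3:1 that becomes 1 dB over, giving 8 dBu; +5 dB make-up → 13 dBu.
Stage 2: overshoot 31.5 dB → 31.5/1.5 = 21 dB → 2.5 dBu.
Stage 3: 2.5 dBu is at or below the 5.3 dBu threshold — no compression; output 2.5 dBu.

2.5 dBu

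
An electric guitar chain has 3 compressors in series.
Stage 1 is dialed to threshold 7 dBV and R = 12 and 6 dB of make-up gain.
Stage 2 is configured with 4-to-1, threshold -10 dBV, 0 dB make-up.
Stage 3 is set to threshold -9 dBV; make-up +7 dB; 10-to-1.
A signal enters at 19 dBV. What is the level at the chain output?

-1.5 dBV

Stage 1: overshoot 12 dB → 12/12 = 1 dB → 8 dBV; +6 dB make-up → 14 dBV.
Stage 2: 24 dB above -10 dBV, reduced 4:1 to 6 dB above → -4 dBV.
Stage 3: overshoot 5 dB → 5/10 = 0.5 dB → -8.5 dBV; +7 dB make-up → -1.5 dBV.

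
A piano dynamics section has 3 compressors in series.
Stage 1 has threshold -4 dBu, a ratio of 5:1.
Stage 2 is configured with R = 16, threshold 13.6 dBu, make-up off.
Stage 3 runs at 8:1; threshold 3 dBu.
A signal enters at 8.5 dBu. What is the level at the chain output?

Stage 1: 8.5 dBu is 12.5 dB over -4 dBu; at 5:1 that becomes 2.5 dB over, giving -1.5 dBu.
Stage 2: -1.5 dBu ≤ 13.6 dBu, so stage 2 doesn't engage; output -1.5 dBu.
Stage 3: -1.5 dBu is at or below the 3 dBu threshold — no compression; output -1.5 dBu.

-1.5 dBu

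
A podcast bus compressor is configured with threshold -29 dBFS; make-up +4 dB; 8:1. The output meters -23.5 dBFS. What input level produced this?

-17 dBFS

Before make-up, the level was -23.5 − 4 = -27.5 dBFS.
The compressed level sits -27.5 − (-29) = 1.5 dB over threshold.
Before 8:1 compression the overshoot was 1.5 × 8 = 12 dB, so input = -29 + 12 = -17 dBFS.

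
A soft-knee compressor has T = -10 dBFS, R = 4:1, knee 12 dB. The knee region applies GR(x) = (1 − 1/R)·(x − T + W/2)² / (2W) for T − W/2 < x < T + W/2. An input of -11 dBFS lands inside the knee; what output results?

-11.78125 dBFS

x − T + W/2 = -11 − (-10) + 6 = 5.
GR = (1 − 1/4) × 5² / 24 = 0.75 × 25 / 24 = 0.78125 dB.
Output = -11 − 0.78125 = -11.78125 dBFS.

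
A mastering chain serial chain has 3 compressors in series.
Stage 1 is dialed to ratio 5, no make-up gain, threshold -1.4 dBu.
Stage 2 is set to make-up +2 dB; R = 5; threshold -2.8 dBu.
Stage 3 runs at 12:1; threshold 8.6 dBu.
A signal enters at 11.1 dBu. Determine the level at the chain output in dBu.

-0.02 dBu

Stage 1: overshoot 12.5 dB → 12.5/5 = 2.5 dB → 1.1 dBu.
Stage 2: 3.9 dB above -2.8 dBu, reduced 5:1 to 0.78 dB above → -2.02 dBu; +2 dB make-up → -0.02 dBu.
Stage 3: -0.02 dBu ≤ 8.6 dBu, so stage 3 doesn't engage; output -0.02 dBu.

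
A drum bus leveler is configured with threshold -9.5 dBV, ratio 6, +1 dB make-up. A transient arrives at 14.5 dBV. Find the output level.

Overshoot: 14.5 − (-9.5) = 24 dB.
6:1 compression reduces that to 24/6 = 4 dB over.
So the level is -9.5 + 4 = -5.5 dBV; make-up adds 1 dB, giving -4.5 dBV.

-4.5 dBV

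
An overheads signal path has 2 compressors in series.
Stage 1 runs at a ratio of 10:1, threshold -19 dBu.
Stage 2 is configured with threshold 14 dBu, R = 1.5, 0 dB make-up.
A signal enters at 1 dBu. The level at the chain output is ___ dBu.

Stage 1: 1 dBu is 20 dB over -19 dBu; at 10:1 that becomes 2 dB over, giving -17 dBu.
Stage 2: below threshold (-17 ≤ 14); passes unchanged; output -17 dBu.

-17 dBu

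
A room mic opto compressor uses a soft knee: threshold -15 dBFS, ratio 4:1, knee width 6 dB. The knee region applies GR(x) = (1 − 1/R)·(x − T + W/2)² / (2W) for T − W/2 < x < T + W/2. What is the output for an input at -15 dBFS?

x − T + W/2 = -15 − (-15) + 3 = 3.
GR = (1 − 1/4) × 3² / 12 = 0.75 × 9 / 12 = 0.5625 dB.
Output = -15 − 0.5625 = -15.5625 dBFS.

-15.5625 dBFS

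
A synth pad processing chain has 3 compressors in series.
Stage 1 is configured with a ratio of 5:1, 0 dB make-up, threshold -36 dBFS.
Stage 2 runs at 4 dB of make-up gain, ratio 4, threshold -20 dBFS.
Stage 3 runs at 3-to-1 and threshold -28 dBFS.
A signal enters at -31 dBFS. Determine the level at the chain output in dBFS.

Stage 1: 5 dB above -36 dBFS, reduced 5:1 to 1 dB above → -35 dBFS.
Stage 2: -35 dBFS is at or below the -20 dBFS threshold — no compression; make-up brings it to -31 dBFS.
Stage 3: below threshold (-31 ≤ -28); passes unchanged; output -31 dBFS.

-31 dBFS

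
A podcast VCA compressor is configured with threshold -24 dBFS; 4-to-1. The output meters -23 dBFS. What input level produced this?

-20 dBFS

The compressed level sits -23 − (-24) = 1 dB over threshold.
Undo the ratio: input overshoot = 1 × 4 = 4 dB, giving input = -20 dBFS.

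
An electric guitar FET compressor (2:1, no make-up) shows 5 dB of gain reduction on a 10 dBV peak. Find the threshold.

Gain reduction = 10 − 5 = 5 dB; output overshoot = GR / (R − 1) = 5 / 1 = 5 dB.
Threshold = output − output overshoot = 5 − 5 = 0 dBV.

0 dBV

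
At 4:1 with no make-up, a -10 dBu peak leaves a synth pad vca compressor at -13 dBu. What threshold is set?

Let T be the threshold. Output overshoot = (input overshoot)/R, so -13 − T = (-10 − T)/4.
4·(-13 − T) = -10 − T → 3·T = -52 − (-10) = -42.
T = -42/3 = -14 dBu.

-14 dBu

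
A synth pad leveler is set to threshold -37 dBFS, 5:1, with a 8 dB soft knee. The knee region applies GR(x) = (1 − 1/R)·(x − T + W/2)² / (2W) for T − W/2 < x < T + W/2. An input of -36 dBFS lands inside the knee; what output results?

x − T + W/2 = -36 − (-37) + 4 = 5.
GR = (1 − 1/5) × 5² / 16 = 0.8 × 25 / 16 = 1.25 dB.
Output = -36 − 1.25 = -37.25 dBFS.

-37.25 dBFS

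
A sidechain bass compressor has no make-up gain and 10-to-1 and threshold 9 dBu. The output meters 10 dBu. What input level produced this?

19 dBu

The compressed level sits 10 − 9 = 1 dB over threshold.
Before 10:1 compression the overshoot was 1 × 10 = 10 dB, so input = 9 + 10 = 19 dBu.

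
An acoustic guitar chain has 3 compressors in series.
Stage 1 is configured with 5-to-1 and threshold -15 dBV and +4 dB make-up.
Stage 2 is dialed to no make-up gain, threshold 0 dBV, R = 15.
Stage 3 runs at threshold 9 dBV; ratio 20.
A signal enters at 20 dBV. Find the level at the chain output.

Stage 1: 35 dB above -15 dBV, reduced 5:1 to 7 dB above → -8 dBV; +4 dB make-up → -4 dBV.
Stage 2: -4 dBV is at or below the 0 dBV threshold — no compression; output -4 dBV.
Stage 3: below threshold (-4 ≤ 9); passes unchanged; output -4 dBV.

-4 dBV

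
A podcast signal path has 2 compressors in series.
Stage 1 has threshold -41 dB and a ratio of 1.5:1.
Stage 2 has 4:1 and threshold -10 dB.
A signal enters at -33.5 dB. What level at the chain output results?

Stage 1: 7.5 dB above -41 dB, reduced 1.5:1 to 5 dB above → -36 dB.
Stage 2: below threshold (-36 ≤ -10); passes unchanged; output -36 dB.

-36 dB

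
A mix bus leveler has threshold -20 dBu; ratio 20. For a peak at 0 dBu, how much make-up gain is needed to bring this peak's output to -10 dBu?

Overshoot 20 dB → 20/20 = 1 dB after compression, so the compressed level is -20 + 1 = -19 dBu.
Make-up = target − compressed = -10 − (-19) = 9 dB.

9 dB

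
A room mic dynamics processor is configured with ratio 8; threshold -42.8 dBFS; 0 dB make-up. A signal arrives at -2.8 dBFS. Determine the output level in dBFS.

-37.8 dBFS

Overshoot: -2.8 − (-42.8) = 40 dB.
The 40 dB excess becomes 5 dB after 8:1 reduction.
Output = -42.8 + 5 = -37.8 dBFS.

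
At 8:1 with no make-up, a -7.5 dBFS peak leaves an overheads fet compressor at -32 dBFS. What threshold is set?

Let T be the threshold. Output overshoot = (input overshoot)/R, so -32 − T = (-7.5 − T)/8.
8·(-32 − T) = -7.5 − T → 7·T = -256 − (-7.5) = -248.5.
T = -248.5/7 = -35.5 dBFS.

-35.5 dBFS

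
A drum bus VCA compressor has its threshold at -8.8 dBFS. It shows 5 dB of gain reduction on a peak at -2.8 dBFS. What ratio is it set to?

6:1

Input overshoot = -2.8 − (-8.8) = 6 dB.
Output overshoot = 6 − 5 = 1 dB.
Ratio = input overshoot / output overshoot = 6 / 1 = 6.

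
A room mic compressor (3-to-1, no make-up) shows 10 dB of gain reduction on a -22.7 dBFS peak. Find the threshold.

-37.7 dBFS

Gain reduction = -22.7 − (-32.7) = 10 dB; output overshoot = GR / (R − 1) = 10 / 2 = 5 dB.
Threshold = output − output overshoot = -32.7 − 5 = -37.7 dBFS.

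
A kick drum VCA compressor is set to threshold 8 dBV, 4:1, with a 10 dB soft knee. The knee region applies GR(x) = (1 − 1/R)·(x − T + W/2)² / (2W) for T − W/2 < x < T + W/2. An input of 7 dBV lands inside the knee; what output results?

6.4 dBV

x − T + W/2 = 7 − 8 + 5 = 4.
GR = (1 − 1/4) × 4² / 20 = 0.75 × 16 / 20 = 0.6 dB.
Output = 7 − 0.6 = 6.4 dBV.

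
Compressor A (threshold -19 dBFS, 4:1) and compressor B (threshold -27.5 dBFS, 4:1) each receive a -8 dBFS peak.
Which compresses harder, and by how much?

A: overshoot 11 dB → output overshoot 2.75 dB → GR 8.25 dB.
B: overshoot 19.5 dB → output overshoot 4.875 dB → GR 14.625 dB.
B reduces 6.375 dB more.

B, by 6.375 dB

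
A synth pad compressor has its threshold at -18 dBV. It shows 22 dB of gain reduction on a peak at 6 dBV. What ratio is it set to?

12:1

Input overshoot = 6 − (-18) = 24 dB.
Output overshoot = 24 − 22 = 2 dB.
Ratio = input overshoot / output overshoot = 24 / 2 = 12.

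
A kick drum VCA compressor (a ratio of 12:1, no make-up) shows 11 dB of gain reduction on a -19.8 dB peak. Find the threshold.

-31.8 dB

Input is 12 dB above T (since output overshoot × R = input overshoot: (-30.8 − T)·12 = -19.8 − T gives T = -31.8 dB).
Check: -31.8 + (-19.8 − (-31.8))/12 = -31.8 + 1 = -30.8 dB. ✓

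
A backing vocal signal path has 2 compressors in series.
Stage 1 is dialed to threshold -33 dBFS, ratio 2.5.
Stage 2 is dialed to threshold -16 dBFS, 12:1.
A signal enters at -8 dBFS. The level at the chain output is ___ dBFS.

Stage 1: overshoot 25 dB → 25/2.5 = 10 dB → -23 dBFS.
Stage 2: below threshold (-23 ≤ -16); passes unchanged; output -23 dBFS.

-23 dBFS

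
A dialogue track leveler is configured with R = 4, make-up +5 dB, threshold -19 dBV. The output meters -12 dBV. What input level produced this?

-11 dBV

Before make-up, the level was -12 − 5 = -17 dBV.
That's 2 dB above the -19 dBV threshold.
Input overshoot = R × output overshoot = 8 dB → input = -19 + 8 = -11 dBV.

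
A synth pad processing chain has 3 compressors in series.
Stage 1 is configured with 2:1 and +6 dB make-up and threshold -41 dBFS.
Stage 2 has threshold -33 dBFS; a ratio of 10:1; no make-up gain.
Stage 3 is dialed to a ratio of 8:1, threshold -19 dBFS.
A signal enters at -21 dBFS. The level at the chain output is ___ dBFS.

-32.2 dBFS

Stage 1: 20 dB above -41 dBFS, reduced 2:1 to 10 dB above → -31 dBFS; +6 dB make-up → -25 dBFS.
Stage 2: -25 dBFS is 8 dB over -33 dBFS; at 10:1 that becomes 0.8 dB over, giving -32.2 dBFS.
Stage 3: -32.2 dBFS is at or below the -19 dBFS threshold — no compression; output -32.2 dBFS.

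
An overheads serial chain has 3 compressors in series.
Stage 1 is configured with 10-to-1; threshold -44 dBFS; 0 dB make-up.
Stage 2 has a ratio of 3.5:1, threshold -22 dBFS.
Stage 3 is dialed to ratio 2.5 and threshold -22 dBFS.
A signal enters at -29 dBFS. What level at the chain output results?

Stage 1: -29 dBFS is 15 dB over -44 dBFS; at 10:1 that becomes 1.5 dB over, giving -42.5 dBFS.
Stage 2: -42.5 dBFS ≤ -22 dBFS, so stage 2 doesn't engage; output -42.5 dBFS.
Stage 3: -42.5 dBFS is at or below the -22 dBFS threshold — no compression; output -42.5 dBFS.

-42.5 dBFS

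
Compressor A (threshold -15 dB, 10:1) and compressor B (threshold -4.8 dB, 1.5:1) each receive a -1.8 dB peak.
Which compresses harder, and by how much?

A: overshoot 13.2 dB → output overshoot 1.32 dB → GR 11.88 dB.
B: overshoot 3 dB → output overshoot 2 dB → GR 1 dB.
A reduces 10.88 dB more.

A, by 10.88 dB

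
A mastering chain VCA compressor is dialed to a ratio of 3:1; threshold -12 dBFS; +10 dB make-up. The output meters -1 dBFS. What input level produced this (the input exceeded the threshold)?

Stripping the +10 dB make-up gives -11 dBFS at the gain stage.
Post-compression overshoot = -11 − (-12) = 1 dB.
Input overshoot = R × output overshoot = 3 dB → input = -12 + 3 = -9 dBFS.

-9 dBFS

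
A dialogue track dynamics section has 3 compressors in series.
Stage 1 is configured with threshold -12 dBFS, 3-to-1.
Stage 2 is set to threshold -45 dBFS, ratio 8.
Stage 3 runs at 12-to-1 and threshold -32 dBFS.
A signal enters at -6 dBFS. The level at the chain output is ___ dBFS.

-40.625 dBFS

Stage 1: -6 dBFS is 6 dB over -12 dBFS; at 3:1 that becomes 2 dB over, giving -10 dBFS.
Stage 2: overshoot 35 dB → 35/8 = 4.375 dB → -40.625 dBFS.
Stage 3: -40.625 dBFS is at or below the -32 dBFS threshold — no compression; output -40.625 dBFS.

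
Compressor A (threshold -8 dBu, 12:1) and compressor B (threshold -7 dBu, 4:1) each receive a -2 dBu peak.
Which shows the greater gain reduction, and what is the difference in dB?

A: GR = 6 − 6/12 = 5.5 dB.
B: GR = 5 − 5/4 = 3.75 dB.
Difference: 1.75 dB in favour of A.

A, by 1.75 dB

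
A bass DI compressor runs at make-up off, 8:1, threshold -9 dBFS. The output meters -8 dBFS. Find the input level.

That's 1 dB above the -9 dBFS threshold.
Undo the ratio: input overshoot = 1 × 8 = 8 dB, giving input = -1 dBFS.

-1 dBFS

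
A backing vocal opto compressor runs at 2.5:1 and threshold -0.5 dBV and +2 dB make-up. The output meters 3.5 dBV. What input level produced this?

4.5 dBV

Stripping the +2 dB make-up gives 1.5 dBV at the gain stage.
The compressed level sits 1.5 − (-0.5) = 2 dB over threshold.
Undo the ratio: input overshoot = 2 × 2.5 = 5 dB, giving input = 4.5 dBV.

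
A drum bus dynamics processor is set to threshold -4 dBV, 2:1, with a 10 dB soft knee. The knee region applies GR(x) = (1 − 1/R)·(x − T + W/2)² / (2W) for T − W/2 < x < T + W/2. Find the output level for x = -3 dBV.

x − T + W/2 = -3 − (-4) + 5 = 6.
GR = (1 − 1/2) × 6² / 20 = 0.5 × 36 / 20 = 0.9 dB.
Output = -3 − 0.9 = -3.9 dBV.

-3.9 dBV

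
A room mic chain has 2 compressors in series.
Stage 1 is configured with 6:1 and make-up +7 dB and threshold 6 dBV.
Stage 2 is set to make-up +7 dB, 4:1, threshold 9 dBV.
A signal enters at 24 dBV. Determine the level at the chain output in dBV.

Stage 1: 18 dB above 6 dBV, reduced 6:1 to 3 dB above → 9 dBV; +7 dB make-up → 16 dBV.
Stage 2: overshoot 7 dB → 7/4 = 1.75 dB → 10.75 dBV; +7 dB make-up → 17.75 dBV.

17.75 dBV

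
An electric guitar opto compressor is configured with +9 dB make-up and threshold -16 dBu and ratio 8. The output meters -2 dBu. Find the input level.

Remove make-up: -2 − 9 = -11 dBu.
Post-compression overshoot = -11 − (-16) = 5 dB.
Input overshoot = R × output overshoot = 40 dB → input = -16 + 40 = 24 dBu.

24 dBu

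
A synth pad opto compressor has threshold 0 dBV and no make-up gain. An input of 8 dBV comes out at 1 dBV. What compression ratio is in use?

8:1

Input overshoot = 8 − 0 = 8 dB; output overshoot = 1 − 0 = 1 dB.
Ratio = 8 / 1 = 8.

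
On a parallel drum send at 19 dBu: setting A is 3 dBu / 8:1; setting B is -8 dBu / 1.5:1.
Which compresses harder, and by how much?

A, by 5 dB

A: overshoot 16 dB → output overshoot 2 dB → GR 14 dB.
B: overshoot 27 dB → output overshoot 18 dB → GR 9 dB.
A reduces 5 dB more.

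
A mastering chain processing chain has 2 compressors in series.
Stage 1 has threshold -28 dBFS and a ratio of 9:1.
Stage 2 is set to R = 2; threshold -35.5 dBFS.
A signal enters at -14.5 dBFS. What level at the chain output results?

-31 dBFS

Stage 1: overshoot 13.5 dB → 13.5/9 = 1.5 dB → -26.5 dBFS.
Stage 2: -26.5 dBFS is 9 dB over -35.5 dBFS; at 2:1 that becomes 4.5 dB over, giving -31 dBFS.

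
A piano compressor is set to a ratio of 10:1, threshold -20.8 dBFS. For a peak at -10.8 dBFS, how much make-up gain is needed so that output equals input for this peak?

9 dB

Overshoot 10 dB → 10/10 = 1 dB after compression, so the compressed level is -20.8 + 1 = -19.8 dBFS.
Make-up = target − compressed = -10.8 − (-19.8) = 9 dB.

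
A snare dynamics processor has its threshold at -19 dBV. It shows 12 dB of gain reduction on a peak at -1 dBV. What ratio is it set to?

Input overshoot = -1 − (-19) = 18 dB.
Output overshoot = 18 − 12 = 6 dB.
Ratio = input overshoot / output overshoot = 18 / 6 = 3.

3:1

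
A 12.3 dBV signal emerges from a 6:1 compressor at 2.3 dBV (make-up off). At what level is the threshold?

0.3 dBV

Let T be the threshold. Output overshoot = (input overshoot)/R, so 2.3 − T = (12.3 − T)/6.
6·(2.3 − T) = 12.3 − T → 5·T = 13.8 − 12.3 = 1.5.
T = 1.5/5 = 0.3 dBV.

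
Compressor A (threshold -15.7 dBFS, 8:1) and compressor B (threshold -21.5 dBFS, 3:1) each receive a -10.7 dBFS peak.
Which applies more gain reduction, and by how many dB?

A: overshoot 5 dB → output overshoot 0.625 dB → GR 4.375 dB.
B: overshoot 10.8 dB → output overshoot 3.6 dB → GR 7.2 dB.
B reduces 2.825 dB more.

B, by 2.825 dB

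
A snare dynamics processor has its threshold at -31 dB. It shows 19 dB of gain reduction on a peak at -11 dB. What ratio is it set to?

20:1

Input overshoot = -11 − (-31) = 20 dB.
Output overshoot = 20 − 19 = 1 dB.
Ratio = input overshoot / output overshoot = 20 / 1 = 20.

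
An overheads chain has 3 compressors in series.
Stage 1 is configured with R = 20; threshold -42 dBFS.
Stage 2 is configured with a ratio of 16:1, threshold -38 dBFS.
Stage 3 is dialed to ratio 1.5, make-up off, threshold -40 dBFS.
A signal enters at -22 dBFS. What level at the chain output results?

Stage 1: -22 dBFS is 20 dB over -42 dBFS; at 20:1 that becomes 1 dB over, giving -41 dBFS.
Stage 2: -41 dBFS is at or below the -38 dBFS threshold — no compression; output -41 dBFS.
Stage 3: below threshold (-41 ≤ -40); passes unchanged; output -41 dBFS.

-41 dBFS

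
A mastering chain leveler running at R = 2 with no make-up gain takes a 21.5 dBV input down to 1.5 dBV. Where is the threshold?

-18.5 dBV

Input is 40 dB above T (since output overshoot × R = input overshoot: (1.5 − T)·2 = 21.5 − T gives T = -18.5 dBV).
Check: -18.5 + (21.5 − (-18.5))/2 = -18.5 + 20 = 1.5 dBV. ✓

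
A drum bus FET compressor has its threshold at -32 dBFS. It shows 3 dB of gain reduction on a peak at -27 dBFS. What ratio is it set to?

Input overshoot = -27 − (-32) = 5 dB.
Output overshoot = 5 − 3 = 2 dB.
Ratio = input overshoot / output overshoot = 5 / 2 = 2.5.

2.5:1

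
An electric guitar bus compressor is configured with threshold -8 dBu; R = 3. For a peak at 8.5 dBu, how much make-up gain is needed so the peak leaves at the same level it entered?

Without make-up, output = threshold + overshoot/3 = -8 + 5.5 = -2.5 dBu.
Gap to target: 11 dB.

11 dB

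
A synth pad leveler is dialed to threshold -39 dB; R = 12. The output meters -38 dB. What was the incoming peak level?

-27 dB

That's 1 dB above the -39 dB threshold.
Input overshoot = R × output overshoot = 12 dB → input = -39 + 12 = -27 dB.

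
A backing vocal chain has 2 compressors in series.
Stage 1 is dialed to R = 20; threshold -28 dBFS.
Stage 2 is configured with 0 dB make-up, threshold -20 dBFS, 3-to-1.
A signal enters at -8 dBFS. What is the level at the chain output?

Stage 1: -8 dBFS is 20 dB over -28 dBFS; at 20:1 that becomes 1 dB over, giving -27 dBFS.
Stage 2: below threshold (-27 ≤ -20); passes unchanged; output -27 dBFS.

-27 dBFS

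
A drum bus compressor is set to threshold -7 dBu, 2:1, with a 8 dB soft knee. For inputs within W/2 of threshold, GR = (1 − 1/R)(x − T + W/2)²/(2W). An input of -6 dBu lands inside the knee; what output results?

-6.78125 dBu

x − T + W/2 = -6 − (-7) + 4 = 5.
GR = (1 − 1/2) × 5² / 16 = 0.5 × 25 / 16 = 0.78125 dB.
Output = -6 − 0.78125 = -6.78125 dBu.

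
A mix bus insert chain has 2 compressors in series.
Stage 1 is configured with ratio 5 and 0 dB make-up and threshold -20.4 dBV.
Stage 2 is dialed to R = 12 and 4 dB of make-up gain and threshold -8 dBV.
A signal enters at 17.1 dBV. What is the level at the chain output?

-8.9 dBV

Stage 1: 37.5 dB above -20.4 dBV, reduced 5:1 to 7.5 dB above → -12.9 dBV.
Stage 2: below threshold (-12.9 ≤ -8); passes unchanged; make-up brings it to -8.9 dBV.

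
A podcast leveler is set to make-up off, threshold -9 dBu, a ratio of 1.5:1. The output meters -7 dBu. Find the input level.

-6 dBu

The compressed level sits -7 − (-9) = 2 dB over threshold.
Before 1.5:1 compression the overshoot was 2 × 1.5 = 3 dB, so input = -9 + 3 = -6 dBu.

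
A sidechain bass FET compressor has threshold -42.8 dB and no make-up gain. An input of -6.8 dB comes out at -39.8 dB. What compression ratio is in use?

12:1

Input overshoot = -6.8 − (-42.8) = 36 dB; output overshoot = -39.8 − (-42.8) = 3 dB.
Ratio = 36 / 3 = 12.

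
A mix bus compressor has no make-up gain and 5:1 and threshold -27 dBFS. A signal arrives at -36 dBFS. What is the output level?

-36 dBFS is 9 dB below the -27 dBFS threshold, so no gain reduction is applied.
Output = input = -36 dBFS.

-36 dBFS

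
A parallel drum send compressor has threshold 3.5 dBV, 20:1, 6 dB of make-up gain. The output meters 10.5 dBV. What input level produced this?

Stripping the +6 dB make-up gives 4.5 dBV at the gain stage.
Post-compression overshoot = 4.5 − 3.5 = 1 dB.
Before 20:1 compression the overshoot was 1 × 20 = 20 dB, so input = 3.5 + 20 = 23.5 dBV.

23.5 dBV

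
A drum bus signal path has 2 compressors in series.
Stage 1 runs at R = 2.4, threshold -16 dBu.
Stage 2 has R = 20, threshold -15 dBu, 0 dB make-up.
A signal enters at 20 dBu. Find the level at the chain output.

Stage 1: overshoot 36 dB → 36/2.4 = 15 dB → -1 dBu.
Stage 2: overshoot 14 dB → 14/20 = 0.7 dB → -14.3 dBu.

-14.3 dBu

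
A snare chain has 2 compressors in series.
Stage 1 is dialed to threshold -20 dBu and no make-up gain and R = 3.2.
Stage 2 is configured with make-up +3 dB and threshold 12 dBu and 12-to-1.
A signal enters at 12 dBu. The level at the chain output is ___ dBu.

Stage 1: 32 dB above -20 dBu, reduced 3.2:1 to 10 dB above → -10 dBu.
Stage 2: -10 dBu ≤ 12 dBu, so stage 2 doesn't engage; make-up brings it to -7 dBu.

-7 dBu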